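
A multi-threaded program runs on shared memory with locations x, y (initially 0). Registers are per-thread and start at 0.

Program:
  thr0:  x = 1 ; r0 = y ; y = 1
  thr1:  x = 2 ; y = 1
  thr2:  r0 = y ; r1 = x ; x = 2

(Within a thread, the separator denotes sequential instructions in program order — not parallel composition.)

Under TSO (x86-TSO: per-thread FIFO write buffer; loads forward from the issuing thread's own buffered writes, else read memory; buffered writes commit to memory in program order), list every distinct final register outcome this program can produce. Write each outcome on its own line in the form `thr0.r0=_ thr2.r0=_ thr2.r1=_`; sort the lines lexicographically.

thr0.r0=0 thr2.r0=0 thr2.r1=0
thr0.r0=0 thr2.r0=0 thr2.r1=1
thr0.r0=0 thr2.r0=0 thr2.r1=2
thr0.r0=0 thr2.r0=1 thr2.r1=1
thr0.r0=0 thr2.r0=1 thr2.r1=2
thr0.r0=1 thr2.r0=0 thr2.r1=0
thr0.r0=1 thr2.r0=0 thr2.r1=1
thr0.r0=1 thr2.r0=0 thr2.r1=2
thr0.r0=1 thr2.r0=1 thr2.r1=1
thr0.r0=1 thr2.r0=1 thr2.r1=2

outcome vector order: (thr0.r0,thr2.r0,thr2.r1)
|TSO outcomes| = 10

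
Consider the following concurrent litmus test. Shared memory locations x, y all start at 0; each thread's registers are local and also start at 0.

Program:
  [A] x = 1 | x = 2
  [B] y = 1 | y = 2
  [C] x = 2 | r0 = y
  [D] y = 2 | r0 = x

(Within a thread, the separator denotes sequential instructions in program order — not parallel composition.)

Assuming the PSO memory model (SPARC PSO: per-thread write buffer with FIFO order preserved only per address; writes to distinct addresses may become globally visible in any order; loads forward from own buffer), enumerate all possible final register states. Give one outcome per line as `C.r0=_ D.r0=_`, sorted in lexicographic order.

C.r0=0 D.r0=0
C.r0=0 D.r0=1
C.r0=0 D.r0=2
C.r0=1 D.r0=0
C.r0=1 D.r0=1
C.r0=1 D.r0=2
C.r0=2 D.r0=0
C.r0=2 D.r0=1
C.r0=2 D.r0=2

outcome vector order: (C.r0,D.r0)
|PSO outcomes| = 9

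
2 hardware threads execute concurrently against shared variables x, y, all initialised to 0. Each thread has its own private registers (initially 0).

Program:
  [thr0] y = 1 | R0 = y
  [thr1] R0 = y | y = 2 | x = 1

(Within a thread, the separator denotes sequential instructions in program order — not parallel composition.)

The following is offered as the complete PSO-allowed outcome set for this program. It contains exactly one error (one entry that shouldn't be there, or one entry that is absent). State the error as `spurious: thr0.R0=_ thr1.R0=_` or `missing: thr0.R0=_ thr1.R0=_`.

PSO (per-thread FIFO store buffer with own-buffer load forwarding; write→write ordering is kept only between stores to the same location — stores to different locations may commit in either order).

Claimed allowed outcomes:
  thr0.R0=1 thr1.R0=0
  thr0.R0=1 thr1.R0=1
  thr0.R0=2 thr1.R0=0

outcome vector order: (thr0.R0,thr1.R0)
under PSO → <1 0> <1 1> <2 0> <2 1>
PSO∖claimed = {<2 1>}

missing: thr0.R0=2 thr1.R0=1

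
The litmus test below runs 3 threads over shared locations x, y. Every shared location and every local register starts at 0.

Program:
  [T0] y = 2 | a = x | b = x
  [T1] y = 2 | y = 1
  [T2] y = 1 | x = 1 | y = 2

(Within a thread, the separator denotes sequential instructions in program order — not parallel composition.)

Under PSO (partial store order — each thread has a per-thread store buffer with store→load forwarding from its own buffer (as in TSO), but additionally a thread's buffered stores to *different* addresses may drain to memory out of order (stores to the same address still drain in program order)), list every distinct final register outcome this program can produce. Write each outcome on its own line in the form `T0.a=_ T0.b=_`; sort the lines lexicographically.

T0.a=0 T0.b=0
T0.a=0 T0.b=1
T0.a=1 T0.b=1

outcome vector order: (T0.a,T0.b)
|PSO outcomes| = 3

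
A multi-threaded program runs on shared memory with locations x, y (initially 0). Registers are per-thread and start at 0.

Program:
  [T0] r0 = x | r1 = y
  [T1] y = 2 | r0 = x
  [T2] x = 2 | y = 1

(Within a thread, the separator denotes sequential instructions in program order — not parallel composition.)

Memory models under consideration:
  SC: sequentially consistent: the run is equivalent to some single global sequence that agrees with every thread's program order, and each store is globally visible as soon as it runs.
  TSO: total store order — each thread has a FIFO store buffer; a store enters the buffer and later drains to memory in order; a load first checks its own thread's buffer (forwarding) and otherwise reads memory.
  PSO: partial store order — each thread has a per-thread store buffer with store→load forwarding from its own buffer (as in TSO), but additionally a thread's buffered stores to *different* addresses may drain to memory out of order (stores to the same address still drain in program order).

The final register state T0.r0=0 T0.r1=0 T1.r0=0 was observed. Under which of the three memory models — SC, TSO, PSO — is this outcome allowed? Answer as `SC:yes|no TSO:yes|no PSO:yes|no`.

outcome vector order: (T0.r0,T0.r1,T1.r0)
under SC → <0 0 0>; <0 0 2>; <0 1 0>; <0 1 2>; <0 2 0>; <0 2 2>; <2 0 2>; <2 1 0>; <2 1 2>; <2 2 0>; <2 2 2>
under TSO → <0 0 0>; <0 0 2>; <0 1 0>; <0 1 2>; <0 2 0>; <0 2 2>; <2 0 0>; <2 0 2>; <2 1 0>; <2 1 2>; <2 2 0>; <2 2 2>
under PSO → <0 0 0>; <0 0 2>; <0 1 0>; <0 1 2>; <0 2 0>; <0 2 2>; <2 0 0>; <2 0 2>; <2 1 0>; <2 1 2>; <2 2 0>; <2 2 2>
target <0 0 0> ∈ {SC,TSO,PSO}

SC:yes TSO:yes PSO:yes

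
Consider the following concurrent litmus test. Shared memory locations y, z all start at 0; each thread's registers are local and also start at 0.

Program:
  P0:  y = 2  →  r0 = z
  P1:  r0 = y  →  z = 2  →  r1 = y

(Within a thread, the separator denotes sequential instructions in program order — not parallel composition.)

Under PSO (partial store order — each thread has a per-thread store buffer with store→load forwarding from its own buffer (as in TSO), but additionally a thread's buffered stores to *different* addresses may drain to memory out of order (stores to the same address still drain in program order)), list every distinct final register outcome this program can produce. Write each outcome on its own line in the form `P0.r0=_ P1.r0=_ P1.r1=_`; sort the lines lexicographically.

outcome vector order: (P0.r0,P1.r0,P1.r1)
|PSO outcomes| = 6

P0.r0=0 P1.r0=0 P1.r1=0
P0.r0=0 P1.r0=0 P1.r1=2
P0.r0=0 P1.r0=2 P1.r1=2
P0.r0=2 P1.r0=0 P1.r1=0
P0.r0=2 P1.r0=0 P1.r1=2
P0.r0=2 P1.r0=2 P1.r1=2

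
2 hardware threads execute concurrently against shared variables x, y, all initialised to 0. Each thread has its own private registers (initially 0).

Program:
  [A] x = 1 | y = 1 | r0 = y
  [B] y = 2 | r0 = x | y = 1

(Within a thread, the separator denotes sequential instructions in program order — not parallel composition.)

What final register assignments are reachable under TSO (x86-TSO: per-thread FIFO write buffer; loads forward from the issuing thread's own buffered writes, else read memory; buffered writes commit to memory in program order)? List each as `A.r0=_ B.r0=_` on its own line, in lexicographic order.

A.r0=1 B.r0=0
A.r0=1 B.r0=1
A.r0=2 B.r0=0
A.r0=2 B.r0=1

outcome vector order: (A.r0,B.r0)
|TSO outcomes| = 4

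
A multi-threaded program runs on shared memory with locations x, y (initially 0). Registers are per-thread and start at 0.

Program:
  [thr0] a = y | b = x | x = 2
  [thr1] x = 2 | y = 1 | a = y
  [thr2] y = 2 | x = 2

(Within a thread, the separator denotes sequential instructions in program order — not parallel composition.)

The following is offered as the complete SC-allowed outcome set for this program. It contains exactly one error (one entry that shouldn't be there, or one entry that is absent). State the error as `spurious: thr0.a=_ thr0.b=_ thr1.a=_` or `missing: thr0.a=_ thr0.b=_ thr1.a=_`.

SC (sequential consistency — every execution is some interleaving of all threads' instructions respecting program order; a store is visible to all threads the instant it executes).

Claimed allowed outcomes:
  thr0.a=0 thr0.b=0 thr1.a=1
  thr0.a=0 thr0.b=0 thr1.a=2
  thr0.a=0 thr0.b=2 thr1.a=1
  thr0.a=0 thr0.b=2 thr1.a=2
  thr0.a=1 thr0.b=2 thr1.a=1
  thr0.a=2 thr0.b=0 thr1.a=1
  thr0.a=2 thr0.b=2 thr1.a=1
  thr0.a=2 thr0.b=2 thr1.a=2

missing: thr0.a=1 thr0.b=2 thr1.a=2

outcome vector order: (thr0.a,thr0.b,thr1.a)
SC: 9 outcomes — {0/0/1, 0/0/2, 0/2/1, 0/2/2, 1/2/1, 1/2/2, 2/0/1, 2/2/1, 2/2/2}
SC∖claimed = {1/2/2}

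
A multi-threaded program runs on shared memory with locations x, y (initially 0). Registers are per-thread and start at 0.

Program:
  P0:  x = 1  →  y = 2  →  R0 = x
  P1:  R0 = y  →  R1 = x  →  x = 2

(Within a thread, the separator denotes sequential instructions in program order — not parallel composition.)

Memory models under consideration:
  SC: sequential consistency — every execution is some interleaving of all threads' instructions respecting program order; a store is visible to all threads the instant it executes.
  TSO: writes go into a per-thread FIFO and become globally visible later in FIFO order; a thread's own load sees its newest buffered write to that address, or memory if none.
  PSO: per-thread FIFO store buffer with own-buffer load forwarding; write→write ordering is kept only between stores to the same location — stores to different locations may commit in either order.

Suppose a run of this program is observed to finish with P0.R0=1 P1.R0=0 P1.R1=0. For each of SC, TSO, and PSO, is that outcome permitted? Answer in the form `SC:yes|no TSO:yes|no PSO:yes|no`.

outcome vector order: (P0.R0,P1.R0,P1.R1)
SC: 6 outcomes — {<1 0 0> <1 0 1> <1 2 1> <2 0 0> <2 0 1> <2 2 1>}
TSO: 6 outcomes — {<1 0 0> <1 0 1> <1 2 1> <2 0 0> <2 0 1> <2 2 1>}
PSO: 8 outcomes — {<1 0 0> <1 0 1> <1 2 0> <1 2 1> <2 0 0> <2 0 1> <2 2 0> <2 2 1>}
target <1 0 0> ∈ {SC,TSO,PSO}

SC:yes TSO:yes PSO:yes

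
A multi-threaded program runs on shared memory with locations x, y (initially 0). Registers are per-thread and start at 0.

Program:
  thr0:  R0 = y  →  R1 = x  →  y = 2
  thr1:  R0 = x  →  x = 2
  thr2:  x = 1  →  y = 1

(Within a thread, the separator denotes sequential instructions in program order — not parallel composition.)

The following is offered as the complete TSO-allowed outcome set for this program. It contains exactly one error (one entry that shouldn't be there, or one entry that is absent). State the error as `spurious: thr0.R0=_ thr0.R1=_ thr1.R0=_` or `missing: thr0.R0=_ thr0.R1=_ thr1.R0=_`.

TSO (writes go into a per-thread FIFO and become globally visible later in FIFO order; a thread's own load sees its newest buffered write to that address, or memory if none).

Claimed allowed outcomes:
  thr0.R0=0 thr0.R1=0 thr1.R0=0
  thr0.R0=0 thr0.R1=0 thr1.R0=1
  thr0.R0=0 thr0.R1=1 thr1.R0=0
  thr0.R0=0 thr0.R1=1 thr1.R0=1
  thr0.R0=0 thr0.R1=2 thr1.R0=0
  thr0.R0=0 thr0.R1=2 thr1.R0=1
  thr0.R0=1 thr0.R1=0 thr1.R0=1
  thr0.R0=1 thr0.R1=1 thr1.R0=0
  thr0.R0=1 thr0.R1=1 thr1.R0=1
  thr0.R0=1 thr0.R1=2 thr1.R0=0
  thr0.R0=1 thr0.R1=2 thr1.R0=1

spurious: thr0.R0=1 thr0.R1=0 thr1.R0=1

outcome vector order: (thr0.R0,thr0.R1,thr1.R0)
TSO (10): 0/0/0 0/0/1 0/1/0 0/1/1 0/2/0 0/2/1 1/1/0 1/1/1 1/2/0 1/2/1
claimed∖TSO = {1/0/1}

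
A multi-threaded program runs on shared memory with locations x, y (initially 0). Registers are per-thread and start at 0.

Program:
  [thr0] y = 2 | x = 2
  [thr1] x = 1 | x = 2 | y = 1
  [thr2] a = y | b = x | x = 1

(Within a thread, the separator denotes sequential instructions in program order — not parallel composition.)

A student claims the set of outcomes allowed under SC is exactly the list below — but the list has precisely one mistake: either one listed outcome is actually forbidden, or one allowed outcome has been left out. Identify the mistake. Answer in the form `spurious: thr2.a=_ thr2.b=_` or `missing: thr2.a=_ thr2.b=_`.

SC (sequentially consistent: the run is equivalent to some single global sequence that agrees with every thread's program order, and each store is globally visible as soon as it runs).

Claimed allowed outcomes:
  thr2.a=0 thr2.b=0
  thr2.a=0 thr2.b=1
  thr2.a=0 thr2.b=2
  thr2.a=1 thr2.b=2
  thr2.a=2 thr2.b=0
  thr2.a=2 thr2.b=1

missing: thr2.a=2 thr2.b=2

outcome vector order: (thr2.a,thr2.b)
SC (7): <0 0>, <0 1>, <0 2>, <1 2>, <2 0>, <2 1>, <2 2>
SC∖claimed = {<2 2>}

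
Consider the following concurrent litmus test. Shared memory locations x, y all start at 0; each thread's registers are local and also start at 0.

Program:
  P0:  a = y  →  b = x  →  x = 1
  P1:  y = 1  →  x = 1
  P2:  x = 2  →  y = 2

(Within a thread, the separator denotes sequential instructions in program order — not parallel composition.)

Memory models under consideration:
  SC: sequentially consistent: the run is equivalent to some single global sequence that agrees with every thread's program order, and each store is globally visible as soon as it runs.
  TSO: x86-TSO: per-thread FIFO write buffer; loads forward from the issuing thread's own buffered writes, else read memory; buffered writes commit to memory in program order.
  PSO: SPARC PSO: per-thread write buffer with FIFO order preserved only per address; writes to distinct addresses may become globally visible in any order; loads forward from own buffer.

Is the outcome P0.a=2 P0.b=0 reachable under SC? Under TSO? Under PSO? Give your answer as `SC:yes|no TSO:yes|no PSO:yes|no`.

SC:no TSO:no PSO:yes

outcome vector order: (P0.a,P0.b)
under SC → 0/0; 0/1; 0/2; 1/0; 1/1; 1/2; 2/1; 2/2
under TSO → 0/0; 0/1; 0/2; 1/0; 1/1; 1/2; 2/1; 2/2
under PSO → 0/0; 0/1; 0/2; 1/0; 1/1; 1/2; 2/0; 2/1; 2/2
target 2/0 ∈ {PSO}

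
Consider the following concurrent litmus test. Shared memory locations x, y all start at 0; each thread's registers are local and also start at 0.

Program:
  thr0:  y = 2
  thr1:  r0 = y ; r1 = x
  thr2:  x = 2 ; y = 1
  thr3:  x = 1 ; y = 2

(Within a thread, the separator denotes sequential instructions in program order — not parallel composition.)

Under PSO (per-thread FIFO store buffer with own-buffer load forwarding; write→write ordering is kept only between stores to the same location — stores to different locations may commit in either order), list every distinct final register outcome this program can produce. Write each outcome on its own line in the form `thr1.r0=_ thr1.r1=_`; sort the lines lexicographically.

thr1.r0=0 thr1.r1=0
thr1.r0=0 thr1.r1=1
thr1.r0=0 thr1.r1=2
thr1.r0=1 thr1.r1=0
thr1.r0=1 thr1.r1=1
thr1.r0=1 thr1.r1=2
thr1.r0=2 thr1.r1=0
thr1.r0=2 thr1.r1=1
thr1.r0=2 thr1.r1=2

outcome vector order: (thr1.r0,thr1.r1)
|PSO outcomes| = 9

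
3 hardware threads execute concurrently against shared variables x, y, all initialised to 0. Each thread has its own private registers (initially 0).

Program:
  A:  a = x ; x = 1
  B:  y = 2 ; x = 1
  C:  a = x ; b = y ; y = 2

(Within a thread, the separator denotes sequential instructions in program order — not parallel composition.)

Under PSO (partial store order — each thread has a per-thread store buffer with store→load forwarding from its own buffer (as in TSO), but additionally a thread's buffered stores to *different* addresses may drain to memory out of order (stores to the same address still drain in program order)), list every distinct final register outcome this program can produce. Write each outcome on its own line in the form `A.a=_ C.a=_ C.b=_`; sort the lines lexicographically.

outcome vector order: (A.a,C.a,C.b)
|PSO outcomes| = 8

A.a=0 C.a=0 C.b=0
A.a=0 C.a=0 C.b=2
A.a=0 C.a=1 C.b=0
A.a=0 C.a=1 C.b=2
A.a=1 C.a=0 C.b=0
A.a=1 C.a=0 C.b=2
A.a=1 C.a=1 C.b=0
A.a=1 C.a=1 C.b=2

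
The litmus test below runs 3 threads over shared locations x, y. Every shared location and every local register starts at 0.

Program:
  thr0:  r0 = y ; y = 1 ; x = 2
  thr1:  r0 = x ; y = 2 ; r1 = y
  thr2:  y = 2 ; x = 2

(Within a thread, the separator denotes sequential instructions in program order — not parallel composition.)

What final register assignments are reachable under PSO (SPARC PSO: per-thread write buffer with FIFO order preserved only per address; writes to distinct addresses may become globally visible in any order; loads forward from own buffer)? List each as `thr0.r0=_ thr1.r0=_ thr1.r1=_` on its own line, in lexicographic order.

outcome vector order: (thr0.r0,thr1.r0,thr1.r1)
|PSO outcomes| = 8

thr0.r0=0 thr1.r0=0 thr1.r1=1
thr0.r0=0 thr1.r0=0 thr1.r1=2
thr0.r0=0 thr1.r0=2 thr1.r1=1
thr0.r0=0 thr1.r0=2 thr1.r1=2
thr0.r0=2 thr1.r0=0 thr1.r1=1
thr0.r0=2 thr1.r0=0 thr1.r1=2
thr0.r0=2 thr1.r0=2 thr1.r1=1
thr0.r0=2 thr1.r0=2 thr1.r1=2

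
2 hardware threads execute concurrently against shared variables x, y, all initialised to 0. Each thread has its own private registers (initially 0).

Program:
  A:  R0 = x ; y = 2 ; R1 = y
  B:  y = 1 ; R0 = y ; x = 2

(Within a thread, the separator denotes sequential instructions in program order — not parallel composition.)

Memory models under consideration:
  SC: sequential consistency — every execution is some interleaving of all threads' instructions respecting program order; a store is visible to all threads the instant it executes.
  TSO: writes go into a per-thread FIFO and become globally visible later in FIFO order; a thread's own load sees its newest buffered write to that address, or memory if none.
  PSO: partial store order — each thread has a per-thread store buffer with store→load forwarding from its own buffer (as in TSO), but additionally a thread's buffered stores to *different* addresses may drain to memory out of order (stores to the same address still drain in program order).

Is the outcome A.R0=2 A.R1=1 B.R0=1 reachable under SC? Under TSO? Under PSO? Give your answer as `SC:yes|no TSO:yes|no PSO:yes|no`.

SC:no TSO:no PSO:yes

outcome vector order: (A.R0,A.R1,B.R0)
[SC] allowed = {<0 1 1>, <0 2 1>, <0 2 2>, <2 2 1>}
[TSO] allowed = {<0 1 1>, <0 2 1>, <0 2 2>, <2 2 1>}
[PSO] allowed = {<0 1 1>, <0 2 1>, <0 2 2>, <2 1 1>, <2 2 1>}
target <2 1 1> ∈ {PSO}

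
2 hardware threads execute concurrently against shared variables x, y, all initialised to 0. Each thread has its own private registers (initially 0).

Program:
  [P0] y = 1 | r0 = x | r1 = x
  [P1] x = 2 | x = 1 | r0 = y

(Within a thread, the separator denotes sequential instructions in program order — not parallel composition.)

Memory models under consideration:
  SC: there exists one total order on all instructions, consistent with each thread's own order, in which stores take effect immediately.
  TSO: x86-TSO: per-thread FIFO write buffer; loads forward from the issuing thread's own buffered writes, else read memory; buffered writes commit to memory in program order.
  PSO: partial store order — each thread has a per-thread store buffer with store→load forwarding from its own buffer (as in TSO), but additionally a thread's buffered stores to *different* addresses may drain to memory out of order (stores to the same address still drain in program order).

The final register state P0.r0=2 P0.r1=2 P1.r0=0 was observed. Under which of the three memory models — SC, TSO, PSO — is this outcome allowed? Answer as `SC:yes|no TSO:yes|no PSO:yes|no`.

outcome vector order: (P0.r0,P0.r1,P1.r0)
[SC] allowed = {001; 011; 021; 110; 111; 211; 221}
[TSO] allowed = {000; 001; 010; 011; 020; 021; 110; 111; 210; 211; 220; 221}
[PSO] allowed = {000; 001; 010; 011; 020; 021; 110; 111; 210; 211; 220; 221}
target 220 ∈ {TSO,PSO}

SC:no TSO:yes PSO:yes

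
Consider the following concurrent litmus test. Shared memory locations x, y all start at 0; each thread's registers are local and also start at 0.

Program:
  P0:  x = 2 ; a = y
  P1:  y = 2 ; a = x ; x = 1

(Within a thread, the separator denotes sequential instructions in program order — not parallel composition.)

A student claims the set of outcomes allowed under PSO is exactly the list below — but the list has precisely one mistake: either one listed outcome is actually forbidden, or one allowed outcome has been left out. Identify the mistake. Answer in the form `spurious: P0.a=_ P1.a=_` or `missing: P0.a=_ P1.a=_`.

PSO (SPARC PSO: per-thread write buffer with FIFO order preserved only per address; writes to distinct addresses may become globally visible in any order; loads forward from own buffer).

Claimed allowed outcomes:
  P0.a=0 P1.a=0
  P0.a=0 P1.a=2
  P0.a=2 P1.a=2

missing: P0.a=2 P1.a=0

outcome vector order: (P0.a,P1.a)
[PSO] allowed = {00, 02, 20, 22}
PSO∖claimed = {20}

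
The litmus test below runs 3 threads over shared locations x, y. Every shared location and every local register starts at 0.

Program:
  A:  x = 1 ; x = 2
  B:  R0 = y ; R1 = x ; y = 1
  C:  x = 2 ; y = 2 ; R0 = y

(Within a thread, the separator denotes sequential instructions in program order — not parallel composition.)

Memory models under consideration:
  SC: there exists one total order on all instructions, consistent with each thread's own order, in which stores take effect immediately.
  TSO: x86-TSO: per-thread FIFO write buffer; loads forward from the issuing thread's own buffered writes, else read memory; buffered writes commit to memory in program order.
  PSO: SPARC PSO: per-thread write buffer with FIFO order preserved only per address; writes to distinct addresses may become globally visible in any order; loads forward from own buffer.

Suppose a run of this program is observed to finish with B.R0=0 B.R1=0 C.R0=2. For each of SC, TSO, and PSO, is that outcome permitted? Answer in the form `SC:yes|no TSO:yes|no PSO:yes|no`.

outcome vector order: (B.R0,B.R1,C.R0)
[SC] allowed = {0/0/1, 0/0/2, 0/1/1, 0/1/2, 0/2/1, 0/2/2, 2/1/1, 2/1/2, 2/2/1, 2/2/2}
[TSO] allowed = {0/0/1, 0/0/2, 0/1/1, 0/1/2, 0/2/1, 0/2/2, 2/1/1, 2/1/2, 2/2/1, 2/2/2}
[PSO] allowed = {0/0/1, 0/0/2, 0/1/1, 0/1/2, 0/2/1, 0/2/2, 2/0/1, 2/0/2, 2/1/1, 2/1/2, 2/2/1, 2/2/2}
target 0/0/2 ∈ {SC,TSO,PSO}

SC:yes TSO:yes PSO:yes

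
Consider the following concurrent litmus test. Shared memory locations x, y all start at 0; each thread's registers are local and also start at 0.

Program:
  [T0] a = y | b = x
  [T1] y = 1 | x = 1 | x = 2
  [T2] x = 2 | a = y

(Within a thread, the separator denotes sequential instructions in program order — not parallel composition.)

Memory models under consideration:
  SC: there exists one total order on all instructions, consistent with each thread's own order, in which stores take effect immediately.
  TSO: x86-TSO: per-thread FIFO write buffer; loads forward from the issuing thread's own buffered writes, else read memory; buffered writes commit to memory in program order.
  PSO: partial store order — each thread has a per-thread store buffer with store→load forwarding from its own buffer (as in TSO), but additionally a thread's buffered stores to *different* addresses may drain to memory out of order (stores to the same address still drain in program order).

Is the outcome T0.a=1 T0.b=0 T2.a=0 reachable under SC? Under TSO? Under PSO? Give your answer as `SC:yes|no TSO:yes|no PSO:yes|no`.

outcome vector order: (T0.a,T0.b,T2.a)
SC: 11 outcomes — {<0 0 0>; <0 0 1>; <0 1 0>; <0 1 1>; <0 2 0>; <0 2 1>; <1 0 1>; <1 1 0>; <1 1 1>; <1 2 0>; <1 2 1>}
TSO: 12 outcomes — {<0 0 0>; <0 0 1>; <0 1 0>; <0 1 1>; <0 2 0>; <0 2 1>; <1 0 0>; <1 0 1>; <1 1 0>; <1 1 1>; <1 2 0>; <1 2 1>}
PSO: 12 outcomes — {<0 0 0>; <0 0 1>; <0 1 0>; <0 1 1>; <0 2 0>; <0 2 1>; <1 0 0>; <1 0 1>; <1 1 0>; <1 1 1>; <1 2 0>; <1 2 1>}
target <1 0 0> ∈ {TSO,PSO}

SC:no TSO:yes PSO:yes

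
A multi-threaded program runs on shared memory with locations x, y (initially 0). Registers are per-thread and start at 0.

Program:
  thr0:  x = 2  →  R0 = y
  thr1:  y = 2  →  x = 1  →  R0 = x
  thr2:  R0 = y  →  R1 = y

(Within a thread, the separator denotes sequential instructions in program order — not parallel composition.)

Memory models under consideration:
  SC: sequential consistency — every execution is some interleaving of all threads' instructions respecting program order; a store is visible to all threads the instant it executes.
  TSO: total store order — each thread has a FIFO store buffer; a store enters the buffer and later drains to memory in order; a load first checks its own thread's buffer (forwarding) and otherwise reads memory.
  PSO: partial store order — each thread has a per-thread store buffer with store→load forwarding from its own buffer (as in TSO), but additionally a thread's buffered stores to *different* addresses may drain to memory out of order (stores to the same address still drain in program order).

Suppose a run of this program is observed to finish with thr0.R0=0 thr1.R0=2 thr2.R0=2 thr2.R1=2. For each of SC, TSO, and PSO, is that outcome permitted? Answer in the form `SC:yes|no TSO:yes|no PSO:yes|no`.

SC:no TSO:yes PSO:yes

outcome vector order: (thr0.R0,thr1.R0,thr2.R0,thr2.R1)
[SC] allowed = {(0,1,0,0) (0,1,0,2) (0,1,2,2) (2,1,0,0) (2,1,0,2) (2,1,2,2) (2,2,0,0) (2,2,0,2) (2,2,2,2)}
[TSO] allowed = {(0,1,0,0) (0,1,0,2) (0,1,2,2) (0,2,0,0) (0,2,0,2) (0,2,2,2) (2,1,0,0) (2,1,0,2) (2,1,2,2) (2,2,0,0) (2,2,0,2) (2,2,2,2)}
[PSO] allowed = {(0,1,0,0) (0,1,0,2) (0,1,2,2) (0,2,0,0) (0,2,0,2) (0,2,2,2) (2,1,0,0) (2,1,0,2) (2,1,2,2) (2,2,0,0) (2,2,0,2) (2,2,2,2)}
target (0,2,2,2) ∈ {TSO,PSO}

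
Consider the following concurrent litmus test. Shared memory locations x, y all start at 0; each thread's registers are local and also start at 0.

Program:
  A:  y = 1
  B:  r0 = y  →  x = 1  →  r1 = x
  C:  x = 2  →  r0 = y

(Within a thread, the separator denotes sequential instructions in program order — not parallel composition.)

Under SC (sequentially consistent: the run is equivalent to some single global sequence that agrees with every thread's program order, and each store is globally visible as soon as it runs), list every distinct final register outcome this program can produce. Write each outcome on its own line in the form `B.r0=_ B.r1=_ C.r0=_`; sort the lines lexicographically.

outcome vector order: (B.r0,B.r1,C.r0)
|SC outcomes| = 7

B.r0=0 B.r1=1 C.r0=0
B.r0=0 B.r1=1 C.r0=1
B.r0=0 B.r1=2 C.r0=0
B.r0=0 B.r1=2 C.r0=1
B.r0=1 B.r1=1 C.r0=0
B.r0=1 B.r1=1 C.r0=1
B.r0=1 B.r1=2 C.r0=1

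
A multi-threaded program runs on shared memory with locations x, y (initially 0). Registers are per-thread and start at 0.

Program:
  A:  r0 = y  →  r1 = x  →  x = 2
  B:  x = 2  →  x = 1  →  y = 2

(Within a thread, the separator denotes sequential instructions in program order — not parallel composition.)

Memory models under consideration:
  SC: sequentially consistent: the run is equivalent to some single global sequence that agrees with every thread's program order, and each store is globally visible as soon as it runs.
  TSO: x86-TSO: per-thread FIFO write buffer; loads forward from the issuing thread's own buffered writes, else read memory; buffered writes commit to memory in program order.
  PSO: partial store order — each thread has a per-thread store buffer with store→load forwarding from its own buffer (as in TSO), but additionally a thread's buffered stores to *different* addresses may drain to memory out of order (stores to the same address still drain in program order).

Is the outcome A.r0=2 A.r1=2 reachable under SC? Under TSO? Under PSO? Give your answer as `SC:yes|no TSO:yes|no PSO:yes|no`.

SC:no TSO:no PSO:yes

outcome vector order: (A.r0,A.r1)
under SC → (0,0), (0,1), (0,2), (2,1)
under TSO → (0,0), (0,1), (0,2), (2,1)
under PSO → (0,0), (0,1), (0,2), (2,0), (2,1), (2,2)
target (2,2) ∈ {PSO}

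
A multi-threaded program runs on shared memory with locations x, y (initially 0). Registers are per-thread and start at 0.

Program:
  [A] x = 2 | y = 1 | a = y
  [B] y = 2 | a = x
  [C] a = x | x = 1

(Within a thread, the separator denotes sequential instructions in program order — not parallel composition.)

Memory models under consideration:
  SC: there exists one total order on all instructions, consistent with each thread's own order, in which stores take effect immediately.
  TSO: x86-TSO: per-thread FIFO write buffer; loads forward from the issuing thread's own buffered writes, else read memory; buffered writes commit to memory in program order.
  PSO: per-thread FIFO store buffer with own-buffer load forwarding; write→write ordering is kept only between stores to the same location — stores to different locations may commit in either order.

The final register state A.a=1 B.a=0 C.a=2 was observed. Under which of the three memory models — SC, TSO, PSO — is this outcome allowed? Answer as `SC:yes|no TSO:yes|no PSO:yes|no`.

outcome vector order: (A.a,B.a,C.a)
under SC → <1 0 0> <1 0 2> <1 1 0> <1 1 2> <1 2 0> <1 2 2> <2 1 0> <2 1 2> <2 2 0> <2 2 2>
under TSO → <1 0 0> <1 0 2> <1 1 0> <1 1 2> <1 2 0> <1 2 2> <2 0 0> <2 0 2> <2 1 0> <2 1 2> <2 2 0> <2 2 2>
under PSO → <1 0 0> <1 0 2> <1 1 0> <1 1 2> <1 2 0> <1 2 2> <2 0 0> <2 0 2> <2 1 0> <2 1 2> <2 2 0> <2 2 2>
target <1 0 2> ∈ {SC,TSO,PSO}

SC:yes TSO:yes PSO:yes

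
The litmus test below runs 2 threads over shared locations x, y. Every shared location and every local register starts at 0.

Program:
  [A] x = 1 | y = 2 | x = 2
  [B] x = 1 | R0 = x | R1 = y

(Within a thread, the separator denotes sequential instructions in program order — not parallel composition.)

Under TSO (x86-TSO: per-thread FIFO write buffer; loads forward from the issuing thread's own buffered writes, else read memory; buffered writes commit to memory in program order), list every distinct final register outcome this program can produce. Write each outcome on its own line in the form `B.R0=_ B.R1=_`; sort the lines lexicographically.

outcome vector order: (B.R0,B.R1)
|TSO outcomes| = 3

B.R0=1 B.R1=0
B.R0=1 B.R1=2
B.R0=2 B.R1=2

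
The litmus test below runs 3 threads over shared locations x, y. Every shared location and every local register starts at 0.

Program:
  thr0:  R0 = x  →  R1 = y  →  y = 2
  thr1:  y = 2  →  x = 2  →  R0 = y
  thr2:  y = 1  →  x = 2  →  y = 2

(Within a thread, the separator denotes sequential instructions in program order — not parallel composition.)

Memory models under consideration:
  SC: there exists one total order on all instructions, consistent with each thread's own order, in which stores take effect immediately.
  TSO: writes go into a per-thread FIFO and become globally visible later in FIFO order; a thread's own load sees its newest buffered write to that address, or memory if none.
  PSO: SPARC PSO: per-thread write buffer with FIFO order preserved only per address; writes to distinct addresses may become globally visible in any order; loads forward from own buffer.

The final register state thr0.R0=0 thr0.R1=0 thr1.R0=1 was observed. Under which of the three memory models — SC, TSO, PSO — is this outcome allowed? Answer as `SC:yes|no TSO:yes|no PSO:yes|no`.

SC:yes TSO:yes PSO:yes

outcome vector order: (thr0.R0,thr0.R1,thr1.R0)
SC (10): (0,0,1) (0,0,2) (0,1,1) (0,1,2) (0,2,1) (0,2,2) (2,1,1) (2,1,2) (2,2,1) (2,2,2)
TSO (10): (0,0,1) (0,0,2) (0,1,1) (0,1,2) (0,2,1) (0,2,2) (2,1,1) (2,1,2) (2,2,1) (2,2,2)
PSO (12): (0,0,1) (0,0,2) (0,1,1) (0,1,2) (0,2,1) (0,2,2) (2,0,1) (2,0,2) (2,1,1) (2,1,2) (2,2,1) (2,2,2)
target (0,0,1) ∈ {SC,TSO,PSO}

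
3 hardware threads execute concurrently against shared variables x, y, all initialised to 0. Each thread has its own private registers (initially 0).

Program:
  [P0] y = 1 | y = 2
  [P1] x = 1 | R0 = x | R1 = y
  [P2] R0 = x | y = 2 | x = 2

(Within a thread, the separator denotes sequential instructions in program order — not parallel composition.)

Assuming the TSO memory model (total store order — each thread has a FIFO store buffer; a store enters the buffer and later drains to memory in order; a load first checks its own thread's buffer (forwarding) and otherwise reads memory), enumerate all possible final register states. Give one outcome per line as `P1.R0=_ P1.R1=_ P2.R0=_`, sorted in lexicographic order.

P1.R0=1 P1.R1=0 P2.R0=0
P1.R0=1 P1.R1=0 P2.R0=1
P1.R0=1 P1.R1=1 P2.R0=0
P1.R0=1 P1.R1=1 P2.R0=1
P1.R0=1 P1.R1=2 P2.R0=0
P1.R0=1 P1.R1=2 P2.R0=1
P1.R0=2 P1.R1=1 P2.R0=0
P1.R0=2 P1.R1=1 P2.R0=1
P1.R0=2 P1.R1=2 P2.R0=0
P1.R0=2 P1.R1=2 P2.R0=1

outcome vector order: (P1.R0,P1.R1,P2.R0)
|TSO outcomes| = 10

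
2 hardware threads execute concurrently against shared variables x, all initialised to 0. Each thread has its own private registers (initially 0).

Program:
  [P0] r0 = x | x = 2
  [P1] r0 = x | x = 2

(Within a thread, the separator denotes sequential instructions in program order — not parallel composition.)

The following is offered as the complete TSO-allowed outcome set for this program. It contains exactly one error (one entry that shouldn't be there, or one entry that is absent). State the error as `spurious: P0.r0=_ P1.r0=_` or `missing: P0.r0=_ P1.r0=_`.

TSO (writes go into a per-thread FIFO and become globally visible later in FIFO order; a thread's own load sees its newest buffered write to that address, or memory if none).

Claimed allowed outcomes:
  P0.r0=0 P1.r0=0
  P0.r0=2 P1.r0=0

missing: P0.r0=0 P1.r0=2

outcome vector order: (P0.r0,P1.r0)
under TSO → 00, 02, 20
TSO∖claimed = {02}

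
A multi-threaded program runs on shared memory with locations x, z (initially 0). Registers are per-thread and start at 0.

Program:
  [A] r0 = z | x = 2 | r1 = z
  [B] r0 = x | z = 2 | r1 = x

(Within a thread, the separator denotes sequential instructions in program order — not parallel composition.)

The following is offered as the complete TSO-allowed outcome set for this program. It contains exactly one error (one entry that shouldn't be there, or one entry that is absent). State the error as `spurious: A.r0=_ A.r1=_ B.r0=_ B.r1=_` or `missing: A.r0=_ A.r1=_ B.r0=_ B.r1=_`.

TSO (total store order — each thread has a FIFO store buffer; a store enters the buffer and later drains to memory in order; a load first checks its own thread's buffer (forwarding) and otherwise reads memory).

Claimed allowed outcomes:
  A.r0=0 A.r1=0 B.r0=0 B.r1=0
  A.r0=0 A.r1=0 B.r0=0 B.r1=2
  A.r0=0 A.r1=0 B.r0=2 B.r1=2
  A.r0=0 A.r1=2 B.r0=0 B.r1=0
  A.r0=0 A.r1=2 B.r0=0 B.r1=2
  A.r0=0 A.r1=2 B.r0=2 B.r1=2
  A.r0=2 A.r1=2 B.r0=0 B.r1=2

outcome vector order: (A.r0,A.r1,B.r0,B.r1)
TSO (8): (0,0,0,0), (0,0,0,2), (0,0,2,2), (0,2,0,0), (0,2,0,2), (0,2,2,2), (2,2,0,0), (2,2,0,2)
TSO∖claimed = {(2,2,0,0)}

missing: A.r0=2 A.r1=2 B.r0=0 B.r1=0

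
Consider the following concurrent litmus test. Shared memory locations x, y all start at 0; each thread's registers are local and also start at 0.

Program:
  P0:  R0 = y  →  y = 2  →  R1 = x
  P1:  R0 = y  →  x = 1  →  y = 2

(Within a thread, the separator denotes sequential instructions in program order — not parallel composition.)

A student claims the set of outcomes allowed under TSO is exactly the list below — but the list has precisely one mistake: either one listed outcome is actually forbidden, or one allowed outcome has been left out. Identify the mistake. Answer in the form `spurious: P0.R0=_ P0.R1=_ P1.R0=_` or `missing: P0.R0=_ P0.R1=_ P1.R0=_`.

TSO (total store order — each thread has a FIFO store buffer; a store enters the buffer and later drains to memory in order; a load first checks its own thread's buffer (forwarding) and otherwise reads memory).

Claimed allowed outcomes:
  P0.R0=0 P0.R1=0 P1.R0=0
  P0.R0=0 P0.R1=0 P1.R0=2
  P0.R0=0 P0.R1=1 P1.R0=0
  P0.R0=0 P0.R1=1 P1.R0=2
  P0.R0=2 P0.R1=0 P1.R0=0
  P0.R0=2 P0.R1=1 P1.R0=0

outcome vector order: (P0.R0,P0.R1,P1.R0)
TSO: 5 outcomes — {(0,0,0) (0,0,2) (0,1,0) (0,1,2) (2,1,0)}
claimed∖TSO = {(2,0,0)}

spurious: P0.R0=2 P0.R1=0 P1.R0=0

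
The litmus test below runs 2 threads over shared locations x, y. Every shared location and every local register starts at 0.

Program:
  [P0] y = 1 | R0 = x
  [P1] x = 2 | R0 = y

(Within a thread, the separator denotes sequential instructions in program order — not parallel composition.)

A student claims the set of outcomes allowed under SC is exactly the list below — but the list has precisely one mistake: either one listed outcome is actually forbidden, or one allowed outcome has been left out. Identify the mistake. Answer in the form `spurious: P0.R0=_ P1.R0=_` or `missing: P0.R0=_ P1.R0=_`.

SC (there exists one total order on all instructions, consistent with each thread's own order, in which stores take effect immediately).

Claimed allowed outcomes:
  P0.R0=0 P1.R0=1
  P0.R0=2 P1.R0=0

missing: P0.R0=2 P1.R0=1

outcome vector order: (P0.R0,P1.R0)
[SC] allowed = {0/1, 2/0, 2/1}
SC∖claimed = {2/1}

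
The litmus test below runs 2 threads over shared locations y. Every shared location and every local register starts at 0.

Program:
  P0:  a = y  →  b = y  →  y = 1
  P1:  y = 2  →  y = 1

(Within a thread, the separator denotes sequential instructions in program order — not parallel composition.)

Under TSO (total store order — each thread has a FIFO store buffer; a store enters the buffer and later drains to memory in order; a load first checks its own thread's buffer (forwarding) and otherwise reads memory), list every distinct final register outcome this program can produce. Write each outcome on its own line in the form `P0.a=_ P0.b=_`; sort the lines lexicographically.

outcome vector order: (P0.a,P0.b)
|TSO outcomes| = 6

P0.a=0 P0.b=0
P0.a=0 P0.b=1
P0.a=0 P0.b=2
P0.a=1 P0.b=1
P0.a=2 P0.b=1
P0.a=2 P0.b=2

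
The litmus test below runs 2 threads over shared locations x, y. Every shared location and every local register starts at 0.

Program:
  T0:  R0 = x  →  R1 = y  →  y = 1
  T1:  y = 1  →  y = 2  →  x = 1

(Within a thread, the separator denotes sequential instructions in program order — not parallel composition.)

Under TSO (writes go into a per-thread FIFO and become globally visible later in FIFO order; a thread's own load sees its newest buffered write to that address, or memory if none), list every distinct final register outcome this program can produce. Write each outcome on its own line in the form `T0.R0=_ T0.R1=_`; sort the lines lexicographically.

T0.R0=0 T0.R1=0
T0.R0=0 T0.R1=1
T0.R0=0 T0.R1=2
T0.R0=1 T0.R1=2

outcome vector order: (T0.R0,T0.R1)
|TSO outcomes| = 4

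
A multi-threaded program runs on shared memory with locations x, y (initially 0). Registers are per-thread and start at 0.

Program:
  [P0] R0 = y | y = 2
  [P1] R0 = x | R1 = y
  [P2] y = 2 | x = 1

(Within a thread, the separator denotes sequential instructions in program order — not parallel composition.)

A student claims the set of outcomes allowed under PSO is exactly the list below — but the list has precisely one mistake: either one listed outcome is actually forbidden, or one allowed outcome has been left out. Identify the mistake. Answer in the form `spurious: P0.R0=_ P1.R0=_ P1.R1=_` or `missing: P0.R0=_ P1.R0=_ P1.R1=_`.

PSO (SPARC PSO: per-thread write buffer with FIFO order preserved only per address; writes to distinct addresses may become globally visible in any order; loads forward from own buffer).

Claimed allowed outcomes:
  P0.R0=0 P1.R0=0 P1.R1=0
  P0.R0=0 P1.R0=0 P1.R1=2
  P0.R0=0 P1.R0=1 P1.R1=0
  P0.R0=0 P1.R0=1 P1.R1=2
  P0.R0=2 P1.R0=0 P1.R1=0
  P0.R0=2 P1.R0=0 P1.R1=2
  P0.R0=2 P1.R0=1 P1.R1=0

missing: P0.R0=2 P1.R0=1 P1.R1=2

outcome vector order: (P0.R0,P1.R0,P1.R1)
[PSO] allowed = {<0 0 0> <0 0 2> <0 1 0> <0 1 2> <2 0 0> <2 0 2> <2 1 0> <2 1 2>}
PSO∖claimed = {<2 1 2>}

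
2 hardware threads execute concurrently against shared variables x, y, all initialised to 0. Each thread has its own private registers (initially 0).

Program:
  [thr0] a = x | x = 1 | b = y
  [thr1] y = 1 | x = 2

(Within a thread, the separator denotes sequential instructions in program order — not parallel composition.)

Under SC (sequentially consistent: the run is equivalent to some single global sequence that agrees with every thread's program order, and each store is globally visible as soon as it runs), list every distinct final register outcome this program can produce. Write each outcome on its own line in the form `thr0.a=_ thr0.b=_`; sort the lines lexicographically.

outcome vector order: (thr0.a,thr0.b)
|SC outcomes| = 3

thr0.a=0 thr0.b=0
thr0.a=0 thr0.b=1
thr0.a=2 thr0.b=1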